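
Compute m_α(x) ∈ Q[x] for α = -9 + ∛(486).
m_α(x) = x^3 + 27x^2 + 243x + 243

Set β = α + 9 = ∛(486), so β^3 = 486. Then (α + 9)^3 - 486 = 0, i.e. α is a root of g(x) = (x + 9)^3 - 486 = x^3 + 27x^2 + 243x + 243. Since g(x) = h(x + 9) where h(x) = x^3 - 486, and h is irreducible over Q (because 486 is not a perfect cube, so h has no rational root, and a monic cubic with no rational root is irreducible), g is also irreducible (irreducibility is preserved under the substitution x → x + 9). Hence m_α(x) = x^3 + 27x^2 + 243x + 243.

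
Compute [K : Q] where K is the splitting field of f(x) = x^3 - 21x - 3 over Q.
[K : Q] = 6

By the rational root test, any rational root of the monic integer polynomial f(x) = x^3 - 21x - 3 must be an integer dividing the constant term -3, i.e. one of ±{1, 3}. Evaluating: f(1) = -23, f(-1) = 17, f(3) = -39, f(-3) = 33; none is 0, so f has no rational root and is therefore irreducible over Q (a cubic with no linear factor over a field is irreducible). For an irreducible cubic, the Galois group is A_3 or S_3 according as the discriminant disc(f) = -4a^3 - 27b^2 = -4·(-21)^3 - 27·(-3)^2 = 36801 is or is not a square in Q. Here disc(f) = 36801 is not a perfect square in Q, so the Galois group of f over Q is not contained in A_3 and must be all of S_3. The splitting field has degree |S_3| = 6 over Q, so [K : Q] = 6.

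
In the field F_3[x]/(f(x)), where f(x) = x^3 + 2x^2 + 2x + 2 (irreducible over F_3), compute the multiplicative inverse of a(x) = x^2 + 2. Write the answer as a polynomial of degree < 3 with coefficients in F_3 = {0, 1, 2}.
a(x)^(-1) ≡ 2x + 1 (mod f(x))

Since f is irreducible over F_3, F_3[x]/(f) is a field and a(x) ≠ 0 has an inverse. Apply the extended Euclidean algorithm to f(x) and a(x) in F_3[x]: f(x) = (x + 2)·a(x) + (1). The last nonzero remainder is the constant 1 = gcd(f, a) in F_3. Back-substituting through the division chain expresses 1 = s(x)·a(x) + t(x)·f(x) with s(x) ≡ 2x + 1 (mod f), so a(x)^(-1) ≡ s(x) = 2x + 1 (mod f). Check: (x^2 + 2)·(2x + 1) = 2x^3 + x^2 + x + 2 ≡ 1 (mod x^3 + 2x^2 + 2x + 2).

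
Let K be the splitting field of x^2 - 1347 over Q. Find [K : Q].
[K : Q] = 2

f(x) = x^2 - 1347 factors as (x - √1347)(x + √1347). The splitting field is K = Q(√1347). Since 1347 is squarefree and > 1, it is not a perfect square, so x^2 - 1347 is irreducible over Q and [Q(√1347) : Q] = 2. Hence [K : Q] = 2.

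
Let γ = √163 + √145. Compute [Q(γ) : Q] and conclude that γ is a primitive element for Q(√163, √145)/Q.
[Q(γ) : Q] = 4 (equivalently, Q(γ) = Q(√163, √145))

Obviously Q(γ) ⊆ Q(√163, √145), and [Q(√163, √145):Q] = 4 (since 163, 145 are distinct squarefree integers > 1 with 23635 not a perfect square). To show equality we compute the minimal polynomial of γ. From γ = √163 + √145: γ^2 = 163 + 2√(23635) + 145 = 308 + 2√(23635), so γ^2 - 308 = 2√(23635); squaring, (γ^2 - 308)^2 = 4·23635, i.e. γ^4 - 616γ^2 + 94864 - 94540 = 0, i.e. γ^4 - 616γ^2 + 324 = 0. So γ is a root of x^4 - 616x^2 + 324. This polynomial is irreducible over Q: it has no rational root (each ±√163 ± √145 is irrational), and any factorization into two quadratics over Q would force √(23635) ∈ Q (pairing opposite roots) or √163, √145 ∈ Q (other pairings), all impossible. Hence [Q(γ):Q] = 4 = [Q(√163, √145):Q], so Q(γ) = Q(√163, √145).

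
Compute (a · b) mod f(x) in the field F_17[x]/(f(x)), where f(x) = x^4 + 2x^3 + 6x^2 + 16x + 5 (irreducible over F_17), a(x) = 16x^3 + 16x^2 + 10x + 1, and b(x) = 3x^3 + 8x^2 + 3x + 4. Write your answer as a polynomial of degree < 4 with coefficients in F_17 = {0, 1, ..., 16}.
a · b ≡ 9x^3 + 13x + 7 (mod f(x))

Multiply in F_17[x]: a(x)·b(x) = (16x^3 + 16x^2 + 10x + 1)·(3x^3 + 8x^2 + 3x + 4) = 14x^6 + 6x^5 + 2x^4 + 8x^3 + 9x + 4. This has degree ≥ 4, so divide by f(x) over F_17: 14x^6 + 6x^5 + 2x^4 + 8x^3 + 9x + 4 = (14x^2 + 12x + 13)·(x^4 + 2x^3 + 6x^2 + 16x + 5) + (9x^3 + 13x + 7). Hence a·b ≡ 9x^3 + 13x + 7 (mod f). (F_17[x]/(f) is a field with 17^4 = 83521 elements since f is irreducible of degree 4.)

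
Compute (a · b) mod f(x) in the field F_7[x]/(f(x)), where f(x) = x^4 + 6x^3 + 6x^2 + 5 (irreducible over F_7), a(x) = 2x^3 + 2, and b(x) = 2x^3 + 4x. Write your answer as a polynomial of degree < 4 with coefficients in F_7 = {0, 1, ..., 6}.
a · b ≡ 3x^3 + 3x^2 + 2x + 4 (mod f(x))

Multiply in F_7[x]: a(x)·b(x) = (2x^3 + 2)·(2x^3 + 4x) = 4x^6 + x^4 + 4x^3 + x. This has degree ≥ 4, so divide by f(x) over F_7: 4x^6 + x^4 + 4x^3 + x = (4x^2 + 4x + 2)·(x^4 + 6x^3 + 6x^2 + 5) + (3x^3 + 3x^2 + 2x + 4). Hence a·b ≡ 3x^3 + 3x^2 + 2x + 4 (mod f). (F_7[x]/(f) is a field with 7^4 = 2401 elements since f is irreducible of degree 4.)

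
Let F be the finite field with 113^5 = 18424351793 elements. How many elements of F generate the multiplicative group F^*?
There are φ(18424351792) = 7149600000 primitive elements

F_q^* is cyclic of order q - 1 = 18424351792. A cyclic group of order m has exactly φ(m) generators. Here m = 18424351792 = 2^4 · 7 · 11 · 251 · 59581, so the number of primitive elements is φ(18424351792) = 7149600000.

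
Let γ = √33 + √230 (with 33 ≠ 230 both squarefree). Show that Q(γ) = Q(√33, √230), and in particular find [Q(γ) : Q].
[Q(γ) : Q] = 4 (equivalently, Q(γ) = Q(√33, √230))

Obviously Q(γ) ⊆ Q(√33, √230), and [Q(√33, √230):Q] = 4 (since 33, 230 are distinct squarefree integers > 1 with 7590 not a perfect square). To show equality we compute the minimal polynomial of γ. From γ = √33 + √230: γ^2 = 33 + 2√(7590) + 230 = 263 + 2√(7590), so γ^2 - 263 = 2√(7590); squaring, (γ^2 - 263)^2 = 4·7590, i.e. γ^4 - 526γ^2 + 69169 - 30360 = 0, i.e. γ^4 - 526γ^2 + 38809 = 0. So γ is a root of x^4 - 526x^2 + 38809. This polynomial is irreducible over Q: it has no rational root (each ±√33 ± √230 is irrational), and any factorization into two quadratics over Q would force √(7590) ∈ Q (pairing opposite roots) or √33, √230 ∈ Q (other pairings), all impossible. Hence [Q(γ):Q] = 4 = [Q(√33, √230):Q], so Q(γ) = Q(√33, √230).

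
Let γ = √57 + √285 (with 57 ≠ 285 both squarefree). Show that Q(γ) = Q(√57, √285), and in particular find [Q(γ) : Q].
[Q(γ) : Q] = 4 (equivalently, Q(γ) = Q(√57, √285))

Obviously Q(γ) ⊆ Q(√57, √285), and [Q(√57, √285):Q] = 4 (since 57, 285 are distinct squarefree integers > 1 with 16245 not a perfect square). To show equality we compute the minimal polynomial of γ. From γ = √57 + √285: γ^2 = 57 + 2√(16245) + 285 = 342 + 2√(16245), so γ^2 - 342 = 2√(16245); squaring, (γ^2 - 342)^2 = 4·16245, i.e. γ^4 - 684γ^2 + 116964 - 64980 = 0, i.e. γ^4 - 684γ^2 + 51984 = 0. So γ is a root of x^4 - 684x^2 + 51984. This polynomial is irreducible over Q: it has no rational root (each ±√57 ± √285 is irrational), and any factorization into two quadratics over Q would force √(16245) ∈ Q (pairing opposite roots) or √57, √285 ∈ Q (other pairings), all impossible. Hence [Q(γ):Q] = 4 = [Q(√57, √285):Q], so Q(γ) = Q(√57, √285).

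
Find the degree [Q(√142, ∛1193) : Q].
[Q(√142, ∛1193) : Q] = 6

Let L = Q(√142, ∛1193). Since Q(√142) ⊂ L and [Q(√142):Q] = 2, the tower law gives 2 | [L:Q]. Likewise Q(∛1193) ⊂ L with [Q(∛1193):Q] = 3 (because 1193 is not a perfect cube), so 3 | [L:Q]. As gcd(2,3) = 1, [L:Q] is divisible by 6. Conversely L is generated over Q by √142 and ∛1193, so [L:Q] ≤ 2·3 = 6. Therefore [Q(√142, ∛1193) : Q] = 6.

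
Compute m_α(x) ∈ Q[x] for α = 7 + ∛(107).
m_α(x) = x^3 - 21x^2 + 147x - 450

Set β = α - 7 = ∛(107), so β^3 = 107. Then (α - 7)^3 - 107 = 0, i.e. α is a root of g(x) = (x - 7)^3 - 107 = x^3 - 21x^2 + 147x - 450. Since g(x) = h(x - 7) where h(x) = x^3 - 107, and h is irreducible over Q (because 107 is not a perfect cube, so h has no rational root, and a monic cubic with no rational root is irreducible), g is also irreducible (irreducibility is preserved under the substitution x → x - 7). Hence m_α(x) = x^3 - 21x^2 + 147x - 450.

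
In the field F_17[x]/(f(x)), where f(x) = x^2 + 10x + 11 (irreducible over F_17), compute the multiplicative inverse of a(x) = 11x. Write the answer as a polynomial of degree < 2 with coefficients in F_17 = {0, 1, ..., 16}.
a(x)^(-1) ≡ 8x + 12 (mod f(x))

Since f is irreducible over F_17, F_17[x]/(f) is a field and a(x) ≠ 0 has an inverse. Apply the extended Euclidean algorithm to f(x) and a(x) in F_17[x]: f(x) = (14x + 4)·a(x) + (11). The last nonzero remainder is the constant 11 = gcd(f, a) in F_17. Back-substituting through the division chain expresses 11 = s(x)·a(x) + t(x)·f(x) with s(x) ≡ 3x + 13 (mod f), so (3x + 13)·a(x) ≡ 11 (mod f). Multiplying by 11^(-1) ≡ 14 in F_17 gives a(x)^(-1) ≡ 14·(3x + 13) ≡ 8x + 12 (mod f). Check: (11x)·(8x + 12) = 3x^2 + 13x ≡ 1 (mod x^2 + 10x + 11).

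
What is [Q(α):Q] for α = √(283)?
[Q(α):Q] = 2

[Q(α):Q] equals the degree of the minimal polynomial of α. Here α^2 = 283 and x^2 - 283 is irreducible (d = 283 is squarefree, ≠ 1, hence not a square), so deg(m_α) = 2. Thus [Q(α):Q] = 2.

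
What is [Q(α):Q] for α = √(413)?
[Q(α):Q] = 2

[Q(α):Q] equals the degree of the minimal polynomial of α. Here α^2 = 413 and x^2 - 413 is irreducible (d = 413 is squarefree, ≠ 1, hence not a square), so deg(m_α) = 2. Thus [Q(α):Q] = 2.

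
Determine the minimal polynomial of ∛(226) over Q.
m_α(x) = x^3 - 226

α satisfies α^3 = 226, so x^3 - 226 annihilates α. By the rational root test, a rational root p/q (in lowest terms) of x^3 - 226 would satisfy p^3 = 226 q^3, forcing q = 1 and p^3 = 226; but 226 is not a perfect cube, contradiction. A monic cubic over Q with no rational root is irreducible (any nontrivial factorization would include a linear factor). Hence x^3 - 226 is the minimal polynomial of α, and in particular [Q(α):Q] = 3.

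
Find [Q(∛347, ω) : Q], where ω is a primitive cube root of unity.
[Q(∛347, ω) : Q] = 6

[Q(∛347):Q] = 3 (min poly x^3 - 347, irreducible since 347 is not a perfect cube). [Q(ω):Q] = 2 (min poly x^2 + x + 1). Since Q(∛347) ⊂ R and ω ∉ R, we have ω ∉ Q(∛347), so x^2 + x + 1 remains irreducible over Q(∛347) and [Q(∛347, ω) : Q(∛347)] = 2. By the tower law, [Q(∛347, ω) : Q] = 3 · 2 = 6. (In fact Q(∛347, ω) is the splitting field of x^3 - 347 over Q.)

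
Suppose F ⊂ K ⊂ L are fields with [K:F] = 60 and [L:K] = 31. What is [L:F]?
[L:F] = 1860

The tower law says that for any tower of field extensions F ⊂ K ⊂ L with finite degrees, [L:F] = [L:K] · [K:F]. Here this gives [L:F] = 31 · 60 = 1860.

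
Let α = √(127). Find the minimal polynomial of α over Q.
m_α(x) = x^2 - 127

α satisfies α^2 - 127 = 0, so x^2 - 127 annihilates α. Since d = 127 is squarefree and ≠ 1, it is not a perfect square in Q, so x^2 - 127 has no rational root and is therefore irreducible over Q (a degree-2 polynomial over a field is irreducible iff it has no root). Hence m_α(x) = x^2 - 127.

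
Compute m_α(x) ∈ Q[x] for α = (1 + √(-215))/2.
m_α(x) = x^2 - x + 54

From 2α - 1 = √(-215), squaring gives (2α - 1)^2 = -215, i.e. 4α^2 - 4α + 1 = -215, so α^2 - α + (1 + 215)/4 = 0. Since -215 ≡ 1 (mod 4), (1 + 215)/4 = 54 ∈ Z. The polynomial x^2 - x + 54 has discriminant 1 - 4·(54) = -215, which is not a perfect square in Q (d = -215 is squarefree and ≠ 1), so x^2 - x + 54 is irreducible over Q. It is the minimal polynomial of α.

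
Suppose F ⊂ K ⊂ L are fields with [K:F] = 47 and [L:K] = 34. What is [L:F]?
[L:F] = 1598

The tower law says that for any tower of field extensions F ⊂ K ⊂ L with finite degrees, [L:F] = [L:K] · [K:F]. Here this gives [L:F] = 34 · 47 = 1598.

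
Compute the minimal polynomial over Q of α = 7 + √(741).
m_α(x) = x^2 - 14x - 692

From α - 7 = √(741), squaring gives (α - 7)^2 = 741, i.e. α^2 - 14α + 49 = 741, so α^2 - 14α - 692 = 0. The discriminant of x^2 - 14x - 692 is (-14)^2 - 4·(-692) = 196 + 2768 = 2964, and 4·(741) is not a perfect square in Q since 741 is squarefree and ≠ 1. Hence x^2 - 14x - 692 is irreducible over Q and is the minimal polynomial of α.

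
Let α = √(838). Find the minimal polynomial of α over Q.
m_α(x) = x^2 - 838

α satisfies α^2 - 838 = 0, so x^2 - 838 annihilates α. Since d = 838 is squarefree and ≠ 1, it is not a perfect square in Q, so x^2 - 838 has no rational root and is therefore irreducible over Q (a degree-2 polynomial over a field is irreducible iff it has no root). Hence m_α(x) = x^2 - 838.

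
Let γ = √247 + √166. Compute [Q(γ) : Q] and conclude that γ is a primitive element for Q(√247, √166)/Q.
[Q(γ) : Q] = 4 (equivalently, Q(γ) = Q(√247, √166))

Obviously Q(γ) ⊆ Q(√247, √166), and [Q(√247, √166):Q] = 4 (since 247, 166 are distinct squarefree integers > 1 with 41002 not a perfect square). To show equality we compute the minimal polynomial of γ. From γ = √247 + √166: γ^2 = 247 + 2√(41002) + 166 = 413 + 2√(41002), so γ^2 - 413 = 2√(41002); squaring, (γ^2 - 413)^2 = 4·41002, i.e. γ^4 - 826γ^2 + 170569 - 164008 = 0, i.e. γ^4 - 826γ^2 + 6561 = 0. So γ is a root of x^4 - 826x^2 + 6561. This polynomial is irreducible over Q: it has no rational root (each ±√247 ± √166 is irrational), and any factorization into two quadratics over Q would force √(41002) ∈ Q (pairing opposite roots) or √247, √166 ∈ Q (other pairings), all impossible. Hence [Q(γ):Q] = 4 = [Q(√247, √166):Q], so Q(γ) = Q(√247, √166).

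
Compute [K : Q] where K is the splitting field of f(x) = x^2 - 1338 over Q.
[K : Q] = 2

f(x) = x^2 - 1338 factors as (x - √1338)(x + √1338). The splitting field is K = Q(√1338). Since 1338 is squarefree and > 1, it is not a perfect square, so x^2 - 1338 is irreducible over Q and [Q(√1338) : Q] = 2. Hence [K : Q] = 2.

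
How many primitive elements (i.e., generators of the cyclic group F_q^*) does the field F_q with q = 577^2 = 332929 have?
There are φ(332928) = 104448 primitive elements

F_q^* is cyclic of order q - 1 = 332928. A cyclic group of order m has exactly φ(m) generators. Here m = 332928 = 2^7 · 3^2 · 17^2, so the number of primitive elements is φ(332928) = 104448.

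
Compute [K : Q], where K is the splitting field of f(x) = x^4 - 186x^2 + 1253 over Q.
[K : Q] = 4

Solving the quadratic in x^2: x^2 = (186 ± √(186^2 - 4·1253))/2 = (186 ± √29584)/2 = (186 ± 172)/2, giving x^2 = 7 or x^2 = 179. So f(x) = (x^2 - 7)(x^2 - 179) and the roots of f are ±√7, ±√179. Hence the splitting field is K = Q(√7, √179). Since 7 and 179 are distinct squarefree integers > 1, their product 1253 is not a perfect square, so √179 ∉ Q(√7). By the tower law [K:Q] = [Q(√7,√179):Q(√7)] · [Q(√7):Q] = 2 · 2 = 4.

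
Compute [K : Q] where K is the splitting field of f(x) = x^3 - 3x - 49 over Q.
[K : Q] = 6

By the rational root test, any rational root of the monic integer polynomial f(x) = x^3 - 3x - 49 must be an integer dividing the constant term -49, i.e. one of ±{1, 7, 49}. Evaluating: f(1) = -51, f(-1) = -47, f(7) = 273, f(-7) = -371, f(49) = 117453, f(-49) = -117551; none is 0, so f has no rational root and is therefore irreducible over Q (a cubic with no linear factor over a field is irreducible). For an irreducible cubic, the Galois group is A_3 or S_3 according as the discriminant disc(f) = -4a^3 - 27b^2 = -4·(-3)^3 - 27·(-49)^2 = -64719 is or is not a square in Q. Here disc(f) = -64719 is not a perfect square in Q, so the Galois group of f over Q is not contained in A_3 and must be all of S_3. The splitting field has degree |S_3| = 6 over Q, so [K : Q] = 6.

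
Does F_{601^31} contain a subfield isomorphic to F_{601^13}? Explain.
No: F_{601^13} is not a subfield of F_{601^31}

F_{p^m} embeds in F_{p^n} iff m | n. Here 13 ∤ 31 (since 31 = 2·13 + 5 with remainder 5 ≠ 0), so F_{601^13} is not a subfield of F_{601^31}. Equivalently: if it were, the tower law would give 13 = [F_{601^13}:F_601] dividing [F_{601^31}:F_601] = 31, contradiction.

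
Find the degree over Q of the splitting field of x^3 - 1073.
[K : Q] = 6

The roots of x^3 - 1073 are ∛1073, ω∛1073, ω^2∛1073 where ω = e^(2πi/3) is a primitive cube root of unity, so K = Q(∛1073, ω). Now [Q(∛1073):Q] = 3 (since 1073 is not a perfect cube, x^3 - 1073 is irreducible) and [Q(ω):Q] = 2. Both 2 and 3 divide [K:Q], and [K:Q] ≤ 3·2 = 6, so [K:Q] = 6. (Equivalently: Q(∛1073) ⊂ R but ω ∉ R, so [K : Q(∛1073)] = 2.)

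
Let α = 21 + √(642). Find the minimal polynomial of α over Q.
m_α(x) = x^2 - 42x - 201

From α - 21 = √(642), squaring gives (α - 21)^2 = 642, i.e. α^2 - 42α + 441 = 642, so α^2 - 42α - 201 = 0. The discriminant of x^2 - 42x - 201 is (-42)^2 - 4·(-201) = 1764 + 804 = 2568, and 4·(642) is not a perfect square in Q since 642 is squarefree and ≠ 1. Hence x^2 - 42x - 201 is irreducible over Q and is the minimal polynomial of α.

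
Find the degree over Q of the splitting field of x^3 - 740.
[K : Q] = 6

The roots of x^3 - 740 are ∛740, ω∛740, ω^2∛740 where ω = e^(2πi/3) is a primitive cube root of unity, so K = Q(∛740, ω). Now [Q(∛740):Q] = 3 (since 740 is not a perfect cube, x^3 - 740 is irreducible) and [Q(ω):Q] = 2. Both 2 and 3 divide [K:Q], and [K:Q] ≤ 3·2 = 6, so [K:Q] = 6. (Equivalently: Q(∛740) ⊂ R but ω ∉ R, so [K : Q(∛740)] = 2.)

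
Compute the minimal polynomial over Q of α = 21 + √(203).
m_α(x) = x^2 - 42x + 238

From α - 21 = √(203), squaring gives (α - 21)^2 = 203, i.e. α^2 - 42α + 441 = 203, so α^2 - 42α + 238 = 0. The discriminant of x^2 - 42x + 238 is (-42)^2 - 4·(238) = 1764 - 952 = 812, and 4·(203) is not a perfect square in Q since 203 is squarefree and ≠ 1. Hence x^2 - 42x + 238 is irreducible over Q and is the minimal polynomial of α.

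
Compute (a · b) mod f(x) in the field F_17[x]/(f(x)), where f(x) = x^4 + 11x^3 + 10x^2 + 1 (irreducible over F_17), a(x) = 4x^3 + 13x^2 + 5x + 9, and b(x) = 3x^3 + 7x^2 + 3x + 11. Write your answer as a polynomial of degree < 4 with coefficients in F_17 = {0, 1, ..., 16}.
a · b ≡ 7x^3 + 15x^2 + 11x + 15 (mod f(x))

Multiply in F_17[x]: a(x)·b(x) = (4x^3 + 13x^2 + 5x + 9)·(3x^3 + 7x^2 + 3x + 11) = 12x^6 + 16x^5 + 16x^4 + 9x^3 + 14x + 14. This has degree ≥ 4, so divide by f(x) over F_17: 12x^6 + 16x^5 + 16x^4 + 9x^3 + 14x + 14 = (12x^2 + 3x + 16)·(x^4 + 11x^3 + 10x^2 + 1) + (7x^3 + 15x^2 + 11x + 15). Hence a·b ≡ 7x^3 + 15x^2 + 11x + 15 (mod f). (F_17[x]/(f) is a field with 17^4 = 83521 elements since f is irreducible of degree 4.)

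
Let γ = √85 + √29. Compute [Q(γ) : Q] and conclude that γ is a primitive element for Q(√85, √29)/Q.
[Q(γ) : Q] = 4 (equivalently, Q(γ) = Q(√85, √29))

Obviously Q(γ) ⊆ Q(√85, √29), and [Q(√85, √29):Q] = 4 (since 85, 29 are distinct squarefree integers > 1 with 2465 not a perfect square). To show equality we compute the minimal polynomial of γ. From γ = √85 + √29: γ^2 = 85 + 2√(2465) + 29 = 114 + 2√(2465), so γ^2 - 114 = 2√(2465); squaring, (γ^2 - 114)^2 = 4·2465, i.e. γ^4 - 228γ^2 + 12996 - 9860 = 0, i.e. γ^4 - 228γ^2 + 3136 = 0. So γ is a root of x^4 - 228x^2 + 3136. This polynomial is irreducible over Q: it has no rational root (each ±√85 ± √29 is irrational), and any factorization into two quadratics over Q would force √(2465) ∈ Q (pairing opposite roots) or √85, √29 ∈ Q (other pairings), all impossible. Hence [Q(γ):Q] = 4 = [Q(√85, √29):Q], so Q(γ) = Q(√85, √29).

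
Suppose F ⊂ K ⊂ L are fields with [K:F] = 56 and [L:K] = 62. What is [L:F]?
[L:F] = 3472

The tower law says that for any tower of field extensions F ⊂ K ⊂ L with finite degrees, [L:F] = [L:K] · [K:F]. Here this gives [L:F] = 62 · 56 = 3472.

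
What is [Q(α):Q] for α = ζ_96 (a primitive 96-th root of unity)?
[Q(α):Q] = 32

The minimal polynomial of ζ_96 over Q is the 96-th cyclotomic polynomial Φ_96(x), which is irreducible over Q and has degree φ(96) = 32. Hence [Q(α):Q] = φ(96) = 32.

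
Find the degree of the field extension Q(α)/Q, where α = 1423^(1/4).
[Q(α):Q] = 4

α is a root of x^4 - 1423. By Eisenstein's criterion at the prime p = 1423 (which divides the constant term 1423 but p^2 = 2024929 does not, since 1423 is squarefree), x^4 - 1423 is irreducible over Q. Hence [Q(α):Q] = 4.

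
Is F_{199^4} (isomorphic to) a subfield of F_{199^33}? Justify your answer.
No: F_{199^4} is not a subfield of F_{199^33}

F_{p^m} embeds in F_{p^n} iff m | n. Here 4 ∤ 33 (since 33 = 8·4 + 1 with remainder 1 ≠ 0), so F_{199^4} is not a subfield of F_{199^33}. Equivalently: if it were, the tower law would give 4 = [F_{199^4}:F_199] dividing [F_{199^33}:F_199] = 33, contradiction.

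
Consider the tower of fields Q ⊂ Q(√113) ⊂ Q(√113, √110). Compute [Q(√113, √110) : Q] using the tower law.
[Q(√113, √110) : Q] = 4

[Q(√113):Q] = 2 (min poly x^2 - 113, irreducible since 113 is squarefree > 1). For the top step, suppose √110 ∈ Q(√113), say √110 = c + d√113 with c, d ∈ Q. Squaring: 110 = c^2 + 113d^2 + 2cd√113. Since √113 ∉ Q this forces 2cd = 0. If d = 0 then √110 = c ∈ Q, contradicting 110 squarefree > 1. If c = 0 then 110 = 113d^2, so 113·110 = (113d)^2 is a perfect square in Q — but 113·110 = 12430 is not a perfect square (since 113 and 110 are distinct squarefree integers). Contradiction. Hence √110 ∉ Q(√113), so x^2 - 110 stays irreducible over Q(√113) and [Q(√113, √110) : Q(√113)] = 2. By the tower law, [Q(√113, √110) : Q] = 2 · 2 = 4.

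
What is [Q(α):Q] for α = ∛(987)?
[Q(α):Q] = 3

The minimal polynomial of α is x^3 - 987, irreducible over Q since 987 is not a perfect cube (so x^3 - 987 has no rational root). Hence [Q(α):Q] = deg(m_α) = 3.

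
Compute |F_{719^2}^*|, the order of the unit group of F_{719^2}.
|F_{719^2}^*| = 516960

F_{719^2} has 719^2 = 516961 elements; its multiplicative group consists of all nonzero elements, so |F_{719^2}^*| = 516961 - 1 = 516960. (It is cyclic since any finite subgroup of the multiplicative group of a field is cyclic.)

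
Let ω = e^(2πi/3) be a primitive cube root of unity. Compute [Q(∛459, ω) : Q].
[Q(∛459, ω) : Q] = 6

[Q(∛459):Q] = 3 (min poly x^3 - 459, irreducible since 459 is not a perfect cube). [Q(ω):Q] = 2 (min poly x^2 + x + 1). Since Q(∛459) ⊂ R and ω ∉ R, we have ω ∉ Q(∛459), so x^2 + x + 1 remains irreducible over Q(∛459) and [Q(∛459, ω) : Q(∛459)] = 2. By the tower law, [Q(∛459, ω) : Q] = 3 · 2 = 6. (In fact Q(∛459, ω) is the splitting field of x^3 - 459 over Q.)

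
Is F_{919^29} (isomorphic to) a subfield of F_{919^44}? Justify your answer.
No: F_{919^29} is not a subfield of F_{919^44}

F_{p^m} embeds in F_{p^n} iff m | n. Here 29 ∤ 44 (since 44 = 1·29 + 15 with remainder 15 ≠ 0), so F_{919^29} is not a subfield of F_{919^44}. Equivalently: if it were, the tower law would give 29 = [F_{919^29}:F_919] dividing [F_{919^44}:F_919] = 44, contradiction.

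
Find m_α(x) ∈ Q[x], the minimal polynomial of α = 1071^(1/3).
m_α(x) = x^3 - 1071

α satisfies α^3 = 1071, so x^3 - 1071 annihilates α. By the rational root test, a rational root p/q (in lowest terms) of x^3 - 1071 would satisfy p^3 = 1071 q^3, forcing q = 1 and p^3 = 1071; but 1071 is not a perfect cube, contradiction. A monic cubic over Q with no rational root is irreducible (any nontrivial factorization would include a linear factor). Hence x^3 - 1071 is the minimal polynomial of α, and in particular [Q(α):Q] = 3.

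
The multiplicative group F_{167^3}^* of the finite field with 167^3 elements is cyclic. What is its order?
|F_{167^3}^*| = 4657462

F_{167^3} has 167^3 = 4657463 elements; its multiplicative group consists of all nonzero elements, so |F_{167^3}^*| = 4657463 - 1 = 4657462. (It is cyclic since any finite subgroup of the multiplicative group of a field is cyclic.)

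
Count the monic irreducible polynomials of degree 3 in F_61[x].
There are 75640 monic irreducible polynomials of degree 3 over F_61

Each element of F_{61^3} that lies in no proper subfield is a root of exactly one monic irreducible of degree 3 over F_61, and each such polynomial has 3 distinct roots in F_{61^3}. By Möbius inversion the count is N_61(3) = (1/3) Σ_{d|3} μ(3/d) · 61^d = (1/3)(μ(3)·61^1 + μ(1)·61^3) = 226920/3 = 75640.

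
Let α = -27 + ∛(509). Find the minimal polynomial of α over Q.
m_α(x) = x^3 + 81x^2 + 2187x + 19174

Set β = α + 27 = ∛(509), so β^3 = 509. Then (α + 27)^3 - 509 = 0, i.e. α is a root of g(x) = (x + 27)^3 - 509 = x^3 + 81x^2 + 2187x + 19174. Since g(x) = h(x + 27) where h(x) = x^3 - 509, and h is irreducible over Q (because 509 is not a perfect cube, so h has no rational root, and a monic cubic with no rational root is irreducible), g is also irreducible (irreducibility is preserved under the substitution x → x + 27). Hence m_α(x) = x^3 + 81x^2 + 2187x + 19174.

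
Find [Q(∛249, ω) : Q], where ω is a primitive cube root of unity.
[Q(∛249, ω) : Q] = 6

[Q(∛249):Q] = 3 (min poly x^3 - 249, irreducible since 249 is not a perfect cube). [Q(ω):Q] = 2 (min poly x^2 + x + 1). Since Q(∛249) ⊂ R and ω ∉ R, we have ω ∉ Q(∛249), so x^2 + x + 1 remains irreducible over Q(∛249) and [Q(∛249, ω) : Q(∛249)] = 2. By the tower law, [Q(∛249, ω) : Q] = 3 · 2 = 6. (In fact Q(∛249, ω) is the splitting field of x^3 - 249 over Q.)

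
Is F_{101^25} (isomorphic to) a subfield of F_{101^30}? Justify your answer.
No: F_{101^25} is not a subfield of F_{101^30}

F_{p^m} embeds in F_{p^n} iff m | n. Here 25 ∤ 30 (since 30 = 1·25 + 5 with remainder 5 ≠ 0), so F_{101^25} is not a subfield of F_{101^30}. Equivalently: if it were, the tower law would give 25 = [F_{101^25}:F_101] dividing [F_{101^30}:F_101] = 30, contradiction.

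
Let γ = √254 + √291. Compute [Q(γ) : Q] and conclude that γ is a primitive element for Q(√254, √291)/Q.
[Q(γ) : Q] = 4 (equivalently, Q(γ) = Q(√254, √291))

Obviously Q(γ) ⊆ Q(√254, √291), and [Q(√254, √291):Q] = 4 (since 254, 291 are distinct squarefree integers > 1 with 73914 not a perfect square). To show equality we compute the minimal polynomial of γ. From γ = √254 + √291: γ^2 = 254 + 2√(73914) + 291 = 545 + 2√(73914), so γ^2 - 545 = 2√(73914); squaring, (γ^2 - 545)^2 = 4·73914, i.e. γ^4 - 1090γ^2 + 297025 - 295656 = 0, i.e. γ^4 - 1090γ^2 + 1369 = 0. So γ is a root of x^4 - 1090x^2 + 1369. This polynomial is irreducible over Q: it has no rational root (each ±√254 ± √291 is irrational), and any factorization into two quadratics over Q would force √(73914) ∈ Q (pairing opposite roots) or √254, √291 ∈ Q (other pairings), all impossible. Hence [Q(γ):Q] = 4 = [Q(√254, √291):Q], so Q(γ) = Q(√254, √291).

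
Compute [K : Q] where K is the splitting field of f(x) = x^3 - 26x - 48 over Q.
[K : Q] = 6

By the rational root test, any rational root of the monic integer polynomial f(x) = x^3 - 26x - 48 must be an integer dividing the constant term -48, i.e. one of ±{1, 2, 3, 4, 6, 8, 12, 16, 24, 48}. Evaluating: f(1) = -73, f(-1) = -23, f(2) = -92, f(-2) = -4, f(3) = -99, f(-3) = 3, f(4) = -88, f(-4) = -8, f(6) = 12, f(-6) = -108, f(8) = 256, f(-8) = -352, f(12) = 1368, f(-12) = -1464, f(16) = 3632, f(-16) = -3728, f(24) = 13152, f(-24) = -13248, f(48) = 109296, f(-48) = -109392; none is 0, so f has no rational root and is therefore irreducible over Q (a cubic with no linear factor over a field is irreducible). For an irreducible cubic, the Galois group is A_3 or S_3 according as the discriminant disc(f) = -4a^3 - 27b^2 = -4·(-26)^3 - 27·(-48)^2 = 8096 is or is not a square in Q. Here disc(f) = 8096 is not a perfect square in Q, so the Galois group of f over Q is not contained in A_3 and must be all of S_3. The splitting field has degree |S_3| = 6 over Q, so [K : Q] = 6.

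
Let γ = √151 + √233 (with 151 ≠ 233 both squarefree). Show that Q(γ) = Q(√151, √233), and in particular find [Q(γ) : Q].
[Q(γ) : Q] = 4 (equivalently, Q(γ) = Q(√151, √233))

Obviously Q(γ) ⊆ Q(√151, √233), and [Q(√151, √233):Q] = 4 (since 151, 233 are distinct squarefree integers > 1 with 35183 not a perfect square). To show equality we compute the minimal polynomial of γ. From γ = √151 + √233: γ^2 = 151 + 2√(35183) + 233 = 384 + 2√(35183), so γ^2 - 384 = 2√(35183); squaring, (γ^2 - 384)^2 = 4·35183, i.e. γ^4 - 768γ^2 + 147456 - 140732 = 0, i.e. γ^4 - 768γ^2 + 6724 = 0. So γ is a root of x^4 - 768x^2 + 6724. This polynomial is irreducible over Q: it has no rational root (each ±√151 ± √233 is irrational), and any factorization into two quadratics over Q would force √(35183) ∈ Q (pairing opposite roots) or √151, √233 ∈ Q (other pairings), all impossible. Hence [Q(γ):Q] = 4 = [Q(√151, √233):Q], so Q(γ) = Q(√151, √233).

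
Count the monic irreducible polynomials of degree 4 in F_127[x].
There are 65032128 monic irreducible polynomials of degree 4 over F_127

Each element of F_{127^4} that lies in no proper subfield is a root of exactly one monic irreducible of degree 4 over F_127, and each such polynomial has 4 distinct roots in F_{127^4}. By Möbius inversion the count is N_127(4) = (1/4) Σ_{d|4} μ(4/d) · 127^d = (1/4)(μ(4)·127^1 + μ(2)·127^2 + μ(1)·127^4) = 260128512/4 = 65032128.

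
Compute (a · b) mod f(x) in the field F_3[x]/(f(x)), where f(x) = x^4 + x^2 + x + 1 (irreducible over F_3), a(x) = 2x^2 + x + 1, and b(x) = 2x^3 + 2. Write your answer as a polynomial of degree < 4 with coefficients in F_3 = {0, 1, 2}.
a · b ≡ x^3 + x^2 + 2x (mod f(x))

Multiply in F_3[x]: a(x)·b(x) = (2x^2 + x + 1)·(2x^3 + 2) = x^5 + 2x^4 + 2x^3 + x^2 + 2x + 2. This has degree ≥ 4, so divide by f(x) over F_3: x^5 + 2x^4 + 2x^3 + x^2 + 2x + 2 = (x + 2)·(x^4 + x^2 + x + 1) + (x^3 + x^2 + 2x). Hence a·b ≡ x^3 + x^2 + 2x (mod f). (F_3[x]/(f) is a field with 3^4 = 81 elements since f is irreducible of degree 4.)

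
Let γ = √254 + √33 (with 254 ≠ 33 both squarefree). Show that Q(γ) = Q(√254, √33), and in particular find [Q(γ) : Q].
[Q(γ) : Q] = 4 (equivalently, Q(γ) = Q(√254, √33))

Obviously Q(γ) ⊆ Q(√254, √33), and [Q(√254, √33):Q] = 4 (since 254, 33 are distinct squarefree integers > 1 with 8382 not a perfect square). To show equality we compute the minimal polynomial of γ. From γ = √254 + √33: γ^2 = 254 + 2√(8382) + 33 = 287 + 2√(8382), so γ^2 - 287 = 2√(8382); squaring, (γ^2 - 287)^2 = 4·8382, i.e. γ^4 - 574γ^2 + 82369 - 33528 = 0, i.e. γ^4 - 574γ^2 + 48841 = 0. So γ is a root of x^4 - 574x^2 + 48841. This polynomial is irreducible over Q: it has no rational root (each ±√254 ± √33 is irrational), and any factorization into two quadratics over Q would force √(8382) ∈ Q (pairing opposite roots) or √254, √33 ∈ Q (other pairings), all impossible. Hence [Q(γ):Q] = 4 = [Q(√254, √33):Q], so Q(γ) = Q(√254, √33).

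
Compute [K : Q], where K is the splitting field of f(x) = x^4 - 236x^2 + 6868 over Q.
[K : Q] = 4

Solving the quadratic in x^2: x^2 = (236 ± √(236^2 - 4·6868))/2 = (236 ± √28224)/2 = (236 ± 168)/2, giving x^2 = 202 or x^2 = 34. So f(x) = (x^2 - 202)(x^2 - 34) and the roots of f are ±√202, ±√34. Hence the splitting field is K = Q(√202, √34). Since 202 and 34 are distinct squarefree integers > 1, their product 6868 is not a perfect square, so √34 ∉ Q(√202). By the tower law [K:Q] = [Q(√202,√34):Q(√202)] · [Q(√202):Q] = 2 · 2 = 4.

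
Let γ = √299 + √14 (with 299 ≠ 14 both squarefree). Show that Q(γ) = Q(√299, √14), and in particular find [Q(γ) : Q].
[Q(γ) : Q] = 4 (equivalently, Q(γ) = Q(√299, √14))

Obviously Q(γ) ⊆ Q(√299, √14), and [Q(√299, √14):Q] = 4 (since 299, 14 are distinct squarefree integers > 1 with 4186 not a perfect square). To show equality we compute the minimal polynomial of γ. From γ = √299 + √14: γ^2 = 299 + 2√(4186) + 14 = 313 + 2√(4186), so γ^2 - 313 = 2√(4186); squaring, (γ^2 - 313)^2 = 4·4186, i.e. γ^4 - 626γ^2 + 97969 - 16744 = 0, i.e. γ^4 - 626γ^2 + 81225 = 0. So γ is a root of x^4 - 626x^2 + 81225. This polynomial is irreducible over Q: it has no rational root (each ±√299 ± √14 is irrational), and any factorization into two quadratics over Q would force √(4186) ∈ Q (pairing opposite roots) or √299, √14 ∈ Q (other pairings), all impossible. Hence [Q(γ):Q] = 4 = [Q(√299, √14):Q], so Q(γ) = Q(√299, √14).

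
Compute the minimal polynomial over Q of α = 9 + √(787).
m_α(x) = x^2 - 18x - 706

From α - 9 = √(787), squaring gives (α - 9)^2 = 787, i.e. α^2 - 18α + 81 = 787, so α^2 - 18α - 706 = 0. The discriminant of x^2 - 18x - 706 is (-18)^2 - 4·(-706) = 324 + 2824 = 3148, and 4·(787) is not a perfect square in Q since 787 is squarefree and ≠ 1. Hence x^2 - 18x - 706 is irreducible over Q and is the minimal polynomial of α.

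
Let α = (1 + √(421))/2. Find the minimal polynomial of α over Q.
m_α(x) = x^2 - x - 105

From 2α - 1 = √(421), squaring gives (2α - 1)^2 = 421, i.e. 4α^2 - 4α + 1 = 421, so α^2 - α + (1 - 421)/4 = 0. Since 421 ≡ 1 (mod 4), (1 - 421)/4 = -105 ∈ Z. The polynomial x^2 - x - 105 has discriminant 1 - 4·(-105) = 421, which is not a perfect square in Q (d = 421 is squarefree and ≠ 1), so x^2 - x - 105 is irreducible over Q. It is the minimal polynomial of α.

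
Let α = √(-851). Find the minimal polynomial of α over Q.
m_α(x) = x^2 + 851

α satisfies α^2 + 851 = 0, so x^2 + 851 annihilates α. Since d = -851 is squarefree and ≠ 1, it is not a perfect square in Q, so x^2 + 851 has no rational root and is therefore irreducible over Q (a degree-2 polynomial over a field is irreducible iff it has no root). Hence m_α(x) = x^2 + 851.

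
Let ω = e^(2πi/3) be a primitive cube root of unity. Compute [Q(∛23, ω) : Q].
[Q(∛23, ω) : Q] = 6

[Q(∛23):Q] = 3 (min poly x^3 - 23, irreducible since 23 is not a perfect cube). [Q(ω):Q] = 2 (min poly x^2 + x + 1). Since Q(∛23) ⊂ R and ω ∉ R, we have ω ∉ Q(∛23), so x^2 + x + 1 remains irreducible over Q(∛23) and [Q(∛23, ω) : Q(∛23)] = 2. By the tower law, [Q(∛23, ω) : Q] = 3 · 2 = 6. (In fact Q(∛23, ω) is the splitting field of x^3 - 23 over Q.)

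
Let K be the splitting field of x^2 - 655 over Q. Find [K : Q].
[K : Q] = 2

f(x) = x^2 - 655 factors as (x - √655)(x + √655). The splitting field is K = Q(√655). Since 655 is squarefree and > 1, it is not a perfect square, so x^2 - 655 is irreducible over Q and [Q(√655) : Q] = 2. Hence [K : Q] = 2.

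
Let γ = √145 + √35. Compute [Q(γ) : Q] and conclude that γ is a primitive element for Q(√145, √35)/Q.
[Q(γ) : Q] = 4 (equivalently, Q(γ) = Q(√145, √35))

Obviously Q(γ) ⊆ Q(√145, √35), and [Q(√145, √35):Q] = 4 (since 145, 35 are distinct squarefree integers > 1 with 5075 not a perfect square). To show equality we compute the minimal polynomial of γ. From γ = √145 + √35: γ^2 = 145 + 2√(5075) + 35 = 180 + 2√(5075), so γ^2 - 180 = 2√(5075); squaring, (γ^2 - 180)^2 = 4·5075, i.e. γ^4 - 360γ^2 + 32400 - 20300 = 0, i.e. γ^4 - 360γ^2 + 12100 = 0. So γ is a root of x^4 - 360x^2 + 12100. This polynomial is irreducible over Q: it has no rational root (each ±√145 ± √35 is irrational), and any factorization into two quadratics over Q would force √(5075) ∈ Q (pairing opposite roots) or √145, √35 ∈ Q (other pairings), all impossible. Hence [Q(γ):Q] = 4 = [Q(√145, √35):Q], so Q(γ) = Q(√145, √35).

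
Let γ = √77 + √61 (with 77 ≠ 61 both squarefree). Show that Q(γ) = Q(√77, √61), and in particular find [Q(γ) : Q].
[Q(γ) : Q] = 4 (equivalently, Q(γ) = Q(√77, √61))

Obviously Q(γ) ⊆ Q(√77, √61), and [Q(√77, √61):Q] = 4 (since 77, 61 are distinct squarefree integers > 1 with 4697 not a perfect square). To show equality we compute the minimal polynomial of γ. From γ = √77 + √61: γ^2 = 77 + 2√(4697) + 61 = 138 + 2√(4697), so γ^2 - 138 = 2√(4697); squaring, (γ^2 - 138)^2 = 4·4697, i.e. γ^4 - 276γ^2 + 19044 - 18788 = 0, i.e. γ^4 - 276γ^2 + 256 = 0. So γ is a root of x^4 - 276x^2 + 256. This polynomial is irreducible over Q: it has no rational root (each ±√77 ± √61 is irrational), and any factorization into two quadratics over Q would force √(4697) ∈ Q (pairing opposite roots) or √77, √61 ∈ Q (other pairings), all impossible. Hence [Q(γ):Q] = 4 = [Q(√77, √61):Q], so Q(γ) = Q(√77, √61).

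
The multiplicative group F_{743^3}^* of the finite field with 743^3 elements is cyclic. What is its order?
|F_{743^3}^*| = 410172406

F_{743^3} has 743^3 = 410172407 elements; its multiplicative group consists of all nonzero elements, so |F_{743^3}^*| = 410172407 - 1 = 410172406. (It is cyclic since any finite subgroup of the multiplicative group of a field is cyclic.)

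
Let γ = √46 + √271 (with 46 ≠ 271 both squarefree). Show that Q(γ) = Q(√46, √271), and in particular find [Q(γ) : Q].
[Q(γ) : Q] = 4 (equivalently, Q(γ) = Q(√46, √271))

Obviously Q(γ) ⊆ Q(√46, √271), and [Q(√46, √271):Q] = 4 (since 46, 271 are distinct squarefree integers > 1 with 12466 not a perfect square). To show equality we compute the minimal polynomial of γ. From γ = √46 + √271: γ^2 = 46 + 2√(12466) + 271 = 317 + 2√(12466), so γ^2 - 317 = 2√(12466); squaring, (γ^2 - 317)^2 = 4·12466, i.e. γ^4 - 634γ^2 + 100489 - 49864 = 0, i.e. γ^4 - 634γ^2 + 50625 = 0. So γ is a root of x^4 - 634x^2 + 50625. This polynomial is irreducible over Q: it has no rational root (each ±√46 ± √271 is irrational), and any factorization into two quadratics over Q would force √(12466) ∈ Q (pairing opposite roots) or √46, √271 ∈ Q (other pairings), all impossible. Hence [Q(γ):Q] = 4 = [Q(√46, √271):Q], so Q(γ) = Q(√46, √271).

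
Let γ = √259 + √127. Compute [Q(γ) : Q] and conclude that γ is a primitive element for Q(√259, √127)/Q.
[Q(γ) : Q] = 4 (equivalently, Q(γ) = Q(√259, √127))

Obviously Q(γ) ⊆ Q(√259, √127), and [Q(√259, √127):Q] = 4 (since 259, 127 are distinct squarefree integers > 1 with 32893 not a perfect square). To show equality we compute the minimal polynomial of γ. From γ = √259 + √127: γ^2 = 259 + 2√(32893) + 127 = 386 + 2√(32893), so γ^2 - 386 = 2√(32893); squaring, (γ^2 - 386)^2 = 4·32893, i.e. γ^4 - 772γ^2 + 148996 - 131572 = 0, i.e. γ^4 - 772γ^2 + 17424 = 0. So γ is a root of x^4 - 772x^2 + 17424. This polynomial is irreducible over Q: it has no rational root (each ±√259 ± √127 is irrational), and any factorization into two quadratics over Q would force √(32893) ∈ Q (pairing opposite roots) or √259, √127 ∈ Q (other pairings), all impossible. Hence [Q(γ):Q] = 4 = [Q(√259, √127):Q], so Q(γ) = Q(√259, √127).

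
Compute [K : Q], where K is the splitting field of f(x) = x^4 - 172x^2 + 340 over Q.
[K : Q] = 4

Solving the quadratic in x^2: x^2 = (172 ± √(172^2 - 4·340))/2 = (172 ± √28224)/2 = (172 ± 168)/2, giving x^2 = 170 or x^2 = 2. So f(x) = (x^2 - 170)(x^2 - 2) and the roots of f are ±√170, ±√2. Hence the splitting field is K = Q(√170, √2). Since 170 and 2 are distinct squarefree integers > 1, their product 340 is not a perfect square, so √2 ∉ Q(√170). By the tower law [K:Q] = [Q(√170,√2):Q(√170)] · [Q(√170):Q] = 2 · 2 = 4.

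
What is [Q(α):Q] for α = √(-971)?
[Q(α):Q] = 2

[Q(α):Q] equals the degree of the minimal polynomial of α. Here α^2 = -971 and x^2 + 971 is irreducible (d = -971 is squarefree, ≠ 1, hence not a square), so deg(m_α) = 2. Thus [Q(α):Q] = 2.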